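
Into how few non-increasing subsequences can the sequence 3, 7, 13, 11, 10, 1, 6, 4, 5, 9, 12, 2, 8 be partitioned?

5

Place each on the leftmost legal pile:
3 → new pile 1 (tops now [3])
7 → new pile 2 (tops now [3, 7])
13 → new pile 3 (tops now [3, 7, 13])
11 → pile 3 (tops now [3, 7, 11])
10 → pile 3 (tops now [3, 7, 10])
1 → pile 1 (tops now [1, 7, 10])
6 → pile 2 (tops now [1, 6, 10])
4 → pile 2 (tops now [1, 4, 10])
5 → pile 3 (tops now [1, 4, 5])
9 → new pile 4 (tops now [1, 4, 5, 9])
12 → new pile 5 (tops now [1, 4, 5, 9, 12])
2 → pile 2 (tops now [1, 2, 5, 9, 12])
8 → pile 4 (tops now [1, 2, 5, 8, 12])
Five piles.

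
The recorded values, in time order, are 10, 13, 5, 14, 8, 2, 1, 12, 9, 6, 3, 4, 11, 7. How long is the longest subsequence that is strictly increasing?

4

Track the smallest tail for each achievable length (strict):
10 → extends → [10]
13 → extends → [10, 13]
5 → replaces 10 → [5, 13]
14 → extends → [5, 13, 14]
8 → replaces 13 → [5, 8, 14]
2 → replaces 5 → [2, 8, 14]
1 → replaces 2 → [1, 8, 14]
12 → replaces 14 → [1, 8, 12]
9 → replaces 12 → [1, 8, 9]
6 → replaces 8 → [1, 6, 9]
3 → replaces 6 → [1, 3, 9]
4 → replaces 9 → [1, 3, 4]
11 → extends → [1, 3, 4, 11]
7 → replaces 11 → [1, 3, 4, 7]
Four tails, so the longest strictly increasing subsequence has length 4 (e.g. 5, 8, 9, 11).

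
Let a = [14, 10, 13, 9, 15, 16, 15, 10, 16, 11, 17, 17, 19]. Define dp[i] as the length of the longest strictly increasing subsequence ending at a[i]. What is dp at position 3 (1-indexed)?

dp[i] = 1 + max{dp[j] : j<i, a[j]<a[i]} (or 1 if no such j):
i:      1  2  3  4  5  6  7  8  9 10 11 12 13
a[i]:  14 10 13  9 15 16 15 10 16 11 17 17 19
dp:     1  1  2  1  3  4  3  2  4  3  5  5  6
At index 3 the value is 2.

2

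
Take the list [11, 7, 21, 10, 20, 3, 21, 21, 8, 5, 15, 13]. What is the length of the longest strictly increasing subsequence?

Let dp[i] be the length of the longest such subsequence ending at index i:
i:      1  2  3  4  5  6  7  8  9 10 11 12
a[i]:  11  7 21 10 20  3 21 21  8  5 15 13
dp:     1  1  2  2  3  1  4  4  2  2  3  3
Maximum dp value is 4.

4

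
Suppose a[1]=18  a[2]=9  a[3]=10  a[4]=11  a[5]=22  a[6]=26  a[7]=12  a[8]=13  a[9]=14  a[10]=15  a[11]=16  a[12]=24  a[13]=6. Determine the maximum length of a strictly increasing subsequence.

9

Let dp[i] be the length of the longest such subsequence ending at index i:
i:      1  2  3  4  5  6  7  8  9 10 11 12 13
a[i]:  18  9 10 11 22 26 12 13 14 15 16 24  6
dp:     1  1  2  3  4  5  4  5  6  7  8  9  1
Maximum dp value is 9.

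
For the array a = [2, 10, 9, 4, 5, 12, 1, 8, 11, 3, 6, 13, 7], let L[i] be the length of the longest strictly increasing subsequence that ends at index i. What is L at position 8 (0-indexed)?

5

dp[i] = 1 + max{dp[j] : j<i, a[j]<a[i]} (or 1 if no such j):
i:      0  1  2  3  4  5  6  7  8  9 10 11 12
a[i]:   2 10  9  4  5 12  1  8 11  3  6 13  7
dp:     1  2  2  2  3  4  1  4  5  2  4  6  5
At index 8 the value is 5.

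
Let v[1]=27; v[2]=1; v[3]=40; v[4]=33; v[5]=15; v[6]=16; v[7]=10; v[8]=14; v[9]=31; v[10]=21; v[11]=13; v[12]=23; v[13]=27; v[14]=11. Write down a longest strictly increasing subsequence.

1, 15, 16, 21, 23, 27

Patience tails give the LIS length; then backtrack through the dp parents:
27 → extends → [27]
1 → replaces 27 → [1]
40 → extends → [1, 40]
33 → replaces 40 → [1, 33]
15 → replaces 33 → [1, 15]
16 → extends → [1, 15, 16]
10 → replaces 15 → [1, 10, 16]
14 → replaces 16 → [1, 10, 14]
31 → extends → [1, 10, 14, 31]
21 → replaces 31 → [1, 10, 14, 21]
13 → replaces 14 → [1, 10, 13, 21]
23 → extends → [1, 10, 13, 21, 23]
27 → extends → [1, 10, 13, 21, 23, 27]
11 → replaces 13 → [1, 10, 11, 21, 23, 27]
Length 6; one witness is 1, 15, 16, 21, 23, 27.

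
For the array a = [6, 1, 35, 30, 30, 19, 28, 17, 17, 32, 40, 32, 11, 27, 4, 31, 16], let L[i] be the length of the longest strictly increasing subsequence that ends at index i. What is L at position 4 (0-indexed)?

dp[i] = 1 + max{dp[j] : j<i, a[j]<a[i]} (or 1 if no such j):
i:      0  1  2  3  4  5  6  7  8  9 10 11 12 13 14 15 16
a[i]:   6  1 35 30 30 19 28 17 17 32 40 32 11 27  4 31 16
dp:     1  1  2  2  2  2  3  2  2  4  5  4  2  3  2  4  3
At index 4 the value is 2.

2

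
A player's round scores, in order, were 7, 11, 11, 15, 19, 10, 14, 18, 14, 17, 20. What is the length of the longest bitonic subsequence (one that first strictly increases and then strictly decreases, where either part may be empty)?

inc[i] = longest strictly increasing subsequence ending at i; dec[i] = longest strictly decreasing subsequence starting at i:
i:      1  2  3  4  5  6  7  8  9 10 11
a[i]:   7 11 11 15 19 10 14 18 14 17 20
inc:    1  2  2  3  4  2  3  4  3  4  5
dec:    1  2  2  2  3  1  1  2  1  1  1
Best peak at i=5 (value 19): inc=4, dec=3, length 4+3−1 = 6.

6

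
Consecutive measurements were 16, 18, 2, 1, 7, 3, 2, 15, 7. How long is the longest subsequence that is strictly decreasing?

4

Negate each value so 'decreasing' becomes 'increasing', then run patience tails on the negated sequence:
-16 → extends → [-16]
-18 → replaces -16 → [-18]
-2 → extends → [-18, -2]
-1 → extends → [-18, -2, -1]
-7 → replaces -2 → [-18, -7, -1]
-3 → replaces -1 → [-18, -7, -3]
-2 → extends → [-18, -7, -3, -2]
-15 → replaces -7 → [-18, -15, -3, -2]
-7 → replaces -3 → [-18, -15, -7, -2]
Four tails, so the longest strictly decreasing subsequence of the original has length 4.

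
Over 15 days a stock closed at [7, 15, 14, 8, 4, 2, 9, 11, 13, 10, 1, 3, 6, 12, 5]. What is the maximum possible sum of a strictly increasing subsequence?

48

Let S[i] be the best sum of a strictly increasing subsequence ending at i:
i:      1  2  3  4  5  6  7  8  9 10 11 12 13 14 15
a[i]:   7 15 14  8  4  2  9 11 13 10  1  3  6 12  5
S:      7 22 21 15  4  2 24 35 48 34  1  5 11 47 10
Maximum is 48 (e.g. 7 + 8 + 9 + 11 + 13).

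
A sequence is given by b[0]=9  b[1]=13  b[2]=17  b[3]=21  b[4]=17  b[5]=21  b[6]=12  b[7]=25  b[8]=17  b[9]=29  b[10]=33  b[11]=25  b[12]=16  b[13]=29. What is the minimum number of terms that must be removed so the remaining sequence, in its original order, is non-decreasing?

Fewest deletions = n − (longest non-decreasing subsequence).
Patience tails:
9 → extends → [9]
13 → extends → [9, 13]
17 → extends → [9, 13, 17]
21 → extends → [9, 13, 17, 21]
17 → replaces 21 → [9, 13, 17, 17]
21 → extends → [9, 13, 17, 17, 21]
12 → replaces 13 → [9, 12, 17, 17, 21]
25 → extends → [9, 12, 17, 17, 21, 25]
17 → replaces 21 → [9, 12, 17, 17, 17, 25]
29 → extends → [9, 12, 17, 17, 17, 25, 29]
33 → extends → [9, 12, 17, 17, 17, 25, 29, 33]
25 → replaces 29 → [9, 12, 17, 17, 17, 25, 25, 33]
16 → replaces 17 → [9, 12, 16, 17, 17, 25, 25, 33]
29 → replaces 33 → [9, 12, 16, 17, 17, 25, 25, 29]
Longest non-decreasing subsequence has length 8, so deletions = 14 − 8 = 6.

6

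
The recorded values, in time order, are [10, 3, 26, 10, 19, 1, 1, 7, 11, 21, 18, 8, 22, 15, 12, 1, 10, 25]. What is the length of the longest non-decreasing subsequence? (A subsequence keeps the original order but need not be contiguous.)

7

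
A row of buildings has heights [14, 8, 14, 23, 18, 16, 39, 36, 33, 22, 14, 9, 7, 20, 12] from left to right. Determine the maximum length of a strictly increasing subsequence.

Track the smallest tail for each achievable length (strict):
14 → extends → [14]
8 → replaces 14 → [8]
14 → extends → [8, 14]
23 → extends → [8, 14, 23]
18 → replaces 23 → [8, 14, 18]
16 → replaces 18 → [8, 14, 16]
39 → extends → [8, 14, 16, 39]
36 → replaces 39 → [8, 14, 16, 36]
33 → replaces 36 → [8, 14, 16, 33]
22 → replaces 33 → [8, 14, 16, 22]
14 → already a tail → [8, 14, 16, 22]
9 → replaces 14 → [8, 9, 16, 22]
7 → replaces 8 → [7, 9, 16, 22]
20 → replaces 22 → [7, 9, 16, 20]
12 → replaces 16 → [7, 9, 12, 20]
Four tails, so the longest strictly increasing subsequence has length 4 (e.g. 8, 14, 23, 39).

4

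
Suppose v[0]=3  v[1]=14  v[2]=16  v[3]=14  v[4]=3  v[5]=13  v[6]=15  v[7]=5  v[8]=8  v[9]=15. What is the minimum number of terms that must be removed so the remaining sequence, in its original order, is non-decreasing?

5

Fewest deletions = n − (longest non-decreasing subsequence).
Patience tails:
3 → extends → [3]
14 → extends → [3, 14]
16 → extends → [3, 14, 16]
14 → replaces 16 → [3, 14, 14]
3 → replaces 14 → [3, 3, 14]
13 → replaces 14 → [3, 3, 13]
15 → extends → [3, 3, 13, 15]
5 → replaces 13 → [3, 3, 5, 15]
8 → replaces 15 → [3, 3, 5, 8]
15 → extends → [3, 3, 5, 8, 15]
Longest non-decreasing subsequence has length 5, so deletions = 10 − 5 = 5.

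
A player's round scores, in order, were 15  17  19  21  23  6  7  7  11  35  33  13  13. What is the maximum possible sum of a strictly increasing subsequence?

Let S[i] be the best sum of a strictly increasing subsequence ending at i:
i:       1   2   3   4   5   6   7   8   9  10  11  12  13
a[i]:   15  17  19  21  23   6   7   7  11  35  33  13  13
S:      15  32  51  72  95   6  13  13  24 130 128  37  37
Maximum is 130 (e.g. 15 + 17 + 19 + 21 + 23 + 35).

130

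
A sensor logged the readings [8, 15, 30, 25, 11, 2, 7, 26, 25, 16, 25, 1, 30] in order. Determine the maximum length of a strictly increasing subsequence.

5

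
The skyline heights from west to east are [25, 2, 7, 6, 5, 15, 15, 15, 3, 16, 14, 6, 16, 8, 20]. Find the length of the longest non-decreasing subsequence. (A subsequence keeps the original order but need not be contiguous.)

Track the smallest tail for each achievable length (allowing ties):
25 → extends → [25]
2 → replaces 25 → [2]
7 → extends → [2, 7]
6 → replaces 7 → [2, 6]
5 → replaces 6 → [2, 5]
15 → extends → [2, 5, 15]
15 → extends → [2, 5, 15, 15]
15 → extends → [2, 5, 15, 15, 15]
3 → replaces 5 → [2, 3, 15, 15, 15]
16 → extends → [2, 3, 15, 15, 15, 16]
14 → replaces 15 → [2, 3, 14, 15, 15, 16]
6 → replaces 14 → [2, 3, 6, 15, 15, 16]
16 → extends → [2, 3, 6, 15, 15, 16, 16]
8 → replaces 15 → [2, 3, 6, 8, 15, 16, 16]
20 → extends → [2, 3, 6, 8, 15, 16, 16, 20]
Eight tails, so the longest non-decreasing subsequence has length 8 (e.g. 2, 7, 15, 15, 15, 16, 16, 20).

8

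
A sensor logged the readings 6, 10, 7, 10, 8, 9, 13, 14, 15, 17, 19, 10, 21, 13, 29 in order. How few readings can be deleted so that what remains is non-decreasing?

4

Fewest deletions = n − (longest non-decreasing subsequence).
Patience tails:
6 → extends → [6]
10 → extends → [6, 10]
7 → replaces 10 → [6, 7]
10 → extends → [6, 7, 10]
8 → replaces 10 → [6, 7, 8]
9 → extends → [6, 7, 8, 9]
13 → extends → [6, 7, 8, 9, 13]
14 → extends → [6, 7, 8, 9, 13, 14]
15 → extends → [6, 7, 8, 9, 13, 14, 15]
17 → extends → [6, 7, 8, 9, 13, 14, 15, 17]
19 → extends → [6, 7, 8, 9, 13, 14, 15, 17, 19]
10 → replaces 13 → [6, 7, 8, 9, 10, 14, 15, 17, 19]
21 → extends → [6, 7, 8, 9, 10, 14, 15, 17, 19, 21]
13 → replaces 14 → [6, 7, 8, 9, 10, 13, 15, 17, 19, 21]
29 → extends → [6, 7, 8, 9, 10, 13, 15, 17, 19, 21, 29]
Longest non-decreasing subsequence has length 11, so deletions = 15 − 11 = 4.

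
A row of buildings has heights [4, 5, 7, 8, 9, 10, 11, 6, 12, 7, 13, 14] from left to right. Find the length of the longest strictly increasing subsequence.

Track the smallest tail for each achievable length (strict):
4 → extends → [4]
5 → extends → [4, 5]
7 → extends → [4, 5, 7]
8 → extends → [4, 5, 7, 8]
9 → extends → [4, 5, 7, 8, 9]
10 → extends → [4, 5, 7, 8, 9, 10]
11 → extends → [4, 5, 7, 8, 9, 10, 11]
6 → replaces 7 → [4, 5, 6, 8, 9, 10, 11]
12 → extends → [4, 5, 6, 8, 9, 10, 11, 12]
7 → replaces 8 → [4, 5, 6, 7, 9, 10, 11, 12]
13 → extends → [4, 5, 6, 7, 9, 10, 11, 12, 13]
14 → extends → [4, 5, 6, 7, 9, 10, 11, 12, 13, 14]
Ten tails, so the longest strictly increasing subsequence has length 10 (e.g. 4, 5, 7, 8, 9, 10, 11, 12, 13, 14).

10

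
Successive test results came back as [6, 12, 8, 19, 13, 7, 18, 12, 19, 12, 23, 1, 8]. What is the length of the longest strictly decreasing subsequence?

4

Let dp[i] be the longest strictly decreasing subsequence ending at i:
i:      1  2  3  4  5  6  7  8  9 10 11 12 13
a[i]:   6 12  8 19 13  7 18 12 19 12 23  1  8
dp:     1  1  2  1  2  3  2  3  1  3  1  4  4
Maximum is 4.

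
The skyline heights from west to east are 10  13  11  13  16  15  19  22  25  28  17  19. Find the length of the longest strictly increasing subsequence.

Track the smallest tail for each achievable length (strict):
10 → extends → [10]
13 → extends → [10, 13]
11 → replaces 13 → [10, 11]
13 → extends → [10, 11, 13]
16 → extends → [10, 11, 13, 16]
15 → replaces 16 → [10, 11, 13, 15]
19 → extends → [10, 11, 13, 15, 19]
22 → extends → [10, 11, 13, 15, 19, 22]
25 → extends → [10, 11, 13, 15, 19, 22, 25]
28 → extends → [10, 11, 13, 15, 19, 22, 25, 28]
17 → replaces 19 → [10, 11, 13, 15, 17, 22, 25, 28]
19 → replaces 22 → [10, 11, 13, 15, 17, 19, 25, 28]
Eight tails, so the longest strictly increasing subsequence has length 8 (e.g. 10, 11, 13, 16, 19, 22, 25, 28).

8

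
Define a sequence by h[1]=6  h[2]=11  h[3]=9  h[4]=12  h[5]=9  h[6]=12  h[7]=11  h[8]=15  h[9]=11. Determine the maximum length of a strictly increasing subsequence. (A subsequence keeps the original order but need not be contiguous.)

Track the smallest tail for each achievable length (strict):
6 → extends → [6]
11 → extends → [6, 11]
9 → replaces 11 → [6, 9]
12 → extends → [6, 9, 12]
9 → already a tail → [6, 9, 12]
12 → already a tail → [6, 9, 12]
11 → replaces 12 → [6, 9, 11]
15 → extends → [6, 9, 11, 15]
11 → already a tail → [6, 9, 11, 15]
Four tails, so the longest strictly increasing subsequence has length 4 (e.g. 6, 11, 12, 15).

4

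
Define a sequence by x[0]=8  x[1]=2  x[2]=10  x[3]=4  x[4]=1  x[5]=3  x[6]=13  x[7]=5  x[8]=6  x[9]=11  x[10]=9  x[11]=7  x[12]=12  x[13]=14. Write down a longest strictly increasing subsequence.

Patience tails give the LIS length; then backtrack through the dp parents:
8 → extends → [8]
2 → replaces 8 → [2]
10 → extends → [2, 10]
4 → replaces 10 → [2, 4]
1 → replaces 2 → [1, 4]
3 → replaces 4 → [1, 3]
13 → extends → [1, 3, 13]
5 → replaces 13 → [1, 3, 5]
6 → extends → [1, 3, 5, 6]
11 → extends → [1, 3, 5, 6, 11]
9 → replaces 11 → [1, 3, 5, 6, 9]
7 → replaces 9 → [1, 3, 5, 6, 7]
12 → extends → [1, 3, 5, 6, 7, 12]
14 → extends → [1, 3, 5, 6, 7, 12, 14]
Length 7; one witness is 2, 4, 5, 6, 11, 12, 14.

2, 4, 5, 6, 11, 12, 14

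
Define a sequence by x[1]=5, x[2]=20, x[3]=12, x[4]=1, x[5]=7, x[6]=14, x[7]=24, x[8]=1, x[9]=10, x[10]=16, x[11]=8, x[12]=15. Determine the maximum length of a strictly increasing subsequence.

Let dp[i] be the length of the longest such subsequence ending at index i:
i:      1  2  3  4  5  6  7  8  9 10 11 12
x[i]:   5 20 12  1  7 14 24  1 10 16  8 15
dp:     1  2  2  1  2  3  4  1  3  4  3  4
Maximum dp value is 4.

4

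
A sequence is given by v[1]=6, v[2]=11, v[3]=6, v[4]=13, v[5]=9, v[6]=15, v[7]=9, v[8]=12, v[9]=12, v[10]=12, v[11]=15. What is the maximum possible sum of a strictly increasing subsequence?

Let S[i] be the best sum of a strictly increasing subsequence ending at i:
i:      1  2  3  4  5  6  7  8  9 10 11
v[i]:   6 11  6 13  9 15  9 12 12 12 15
S:      6 17  6 30 15 45 15 29 29 29 45
Maximum is 45 (e.g. 6 + 11 + 13 + 15).

45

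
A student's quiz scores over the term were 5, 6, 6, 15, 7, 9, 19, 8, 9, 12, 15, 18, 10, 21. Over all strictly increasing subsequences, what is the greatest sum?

101

Let S[i] be the best sum of a strictly increasing subsequence ending at i:
i:       1   2   3   4   5   6   7   8   9  10  11  12  13  14
a[i]:    5   6   6  15   7   9  19   8   9  12  15  18  10  21
S:       5  11  11  26  18  27  46  26  35  47  62  80  45 101
Maximum is 101 (e.g. 5 + 6 + 7 + 8 + 9 + 12 + 15 + 18 + 21).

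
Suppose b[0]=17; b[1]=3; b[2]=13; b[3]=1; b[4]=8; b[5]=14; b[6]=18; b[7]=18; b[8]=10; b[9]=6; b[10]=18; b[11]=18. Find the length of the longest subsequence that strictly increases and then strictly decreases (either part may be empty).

inc[i] = longest strictly increasing subsequence ending at i; dec[i] = longest strictly decreasing subsequence starting at i:
i:      0  1  2  3  4  5  6  7  8  9 10 11
b[i]:  17  3 13  1  8 14 18 18 10  6 18 18
inc:    1  1  2  1  2  3  4  4  3  2  4  4
dec:    4  2  3  1  2  3  3  3  2  1  1  1
Best peak at i=6 (value 18): inc=4, dec=3, length 4+3−1 = 6.

6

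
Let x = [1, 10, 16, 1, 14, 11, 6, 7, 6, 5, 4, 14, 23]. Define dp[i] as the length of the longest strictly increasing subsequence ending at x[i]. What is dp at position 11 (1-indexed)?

dp[i] = 1 + max{dp[j] : j<i, x[j]<x[i]} (or 1 if no such j):
i:      1  2  3  4  5  6  7  8  9 10 11 12 13
x[i]:   1 10 16  1 14 11  6  7  6  5  4 14 23
dp:     1  2  3  1  3  3  2  3  2  2  2  4  5
At index 11 the value is 2.

2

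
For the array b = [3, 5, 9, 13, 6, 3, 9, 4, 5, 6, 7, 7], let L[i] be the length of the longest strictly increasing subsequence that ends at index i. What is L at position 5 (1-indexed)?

3

dp[i] = 1 + max{dp[j] : j<i, b[j]<b[i]} (or 1 if no such j):
i:      1  2  3  4  5  6  7  8  9 10 11 12
b[i]:   3  5  9 13  6  3  9  4  5  6  7  7
dp:     1  2  3  4  3  1  4  2  3  4  5  5
At index 5 the value is 3.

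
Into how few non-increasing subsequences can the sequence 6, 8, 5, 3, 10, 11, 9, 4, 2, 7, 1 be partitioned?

4

Place each on the leftmost legal pile:
6 → new pile 1 (tops now [6])
8 → new pile 2 (tops now [6, 8])
5 → pile 1 (tops now [5, 8])
3 → pile 1 (tops now [3, 8])
10 → new pile 3 (tops now [3, 8, 10])
11 → new pile 4 (tops now [3, 8, 10, 11])
9 → pile 3 (tops now [3, 8, 9, 11])
4 → pile 2 (tops now [3, 4, 9, 11])
2 → pile 1 (tops now [2, 4, 9, 11])
7 → pile 3 (tops now [2, 4, 7, 11])
1 → pile 1 (tops now [1, 4, 7, 11])
Four piles.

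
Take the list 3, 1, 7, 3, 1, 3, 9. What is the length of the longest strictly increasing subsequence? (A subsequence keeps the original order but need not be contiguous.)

Track the smallest tail for each achievable length (strict):
3 → extends → [3]
1 → replaces 3 → [1]
7 → extends → [1, 7]
3 → replaces 7 → [1, 3]
1 → already a tail → [1, 3]
3 → already a tail → [1, 3]
9 → extends → [1, 3, 9]
Three tails, so the longest strictly increasing subsequence has length 3 (e.g. 3, 7, 9).

3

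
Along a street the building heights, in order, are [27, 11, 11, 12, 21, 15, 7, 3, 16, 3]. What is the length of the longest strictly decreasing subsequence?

5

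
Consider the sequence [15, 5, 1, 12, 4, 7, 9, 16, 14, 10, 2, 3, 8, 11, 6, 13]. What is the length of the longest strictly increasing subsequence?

Let dp[i] be the length of the longest such subsequence ending at index i:
i:      1  2  3  4  5  6  7  8  9 10 11 12 13 14 15 16
a[i]:  15  5  1 12  4  7  9 16 14 10  2  3  8 11  6 13
dp:     1  1  1  2  2  3  4  5  5  5  2  3  4  6  4  7
Maximum dp value is 7.

7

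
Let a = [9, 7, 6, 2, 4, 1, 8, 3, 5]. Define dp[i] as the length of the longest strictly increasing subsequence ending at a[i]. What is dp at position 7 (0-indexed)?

dp[i] = 1 + max{dp[j] : j<i, a[j]<a[i]} (or 1 if no such j):
i:     0 1 2 3 4 5 6 7 8
a[i]:  9 7 6 2 4 1 8 3 5
dp:    1 1 1 1 2 1 3 2 3
At index 7 the value is 2.

2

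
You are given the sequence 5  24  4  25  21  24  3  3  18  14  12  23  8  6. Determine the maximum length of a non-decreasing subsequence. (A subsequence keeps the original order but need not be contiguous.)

4

Track the smallest tail for each achievable length (allowing ties):
5 → extends → [5]
24 → extends → [5, 24]
4 → replaces 5 → [4, 24]
25 → extends → [4, 24, 25]
21 → replaces 24 → [4, 21, 25]
24 → replaces 25 → [4, 21, 24]
3 → replaces 4 → [3, 21, 24]
3 → replaces 21 → [3, 3, 24]
18 → replaces 24 → [3, 3, 18]
14 → replaces 18 → [3, 3, 14]
12 → replaces 14 → [3, 3, 12]
23 → extends → [3, 3, 12, 23]
8 → replaces 12 → [3, 3, 8, 23]
6 → replaces 8 → [3, 3, 6, 23]
Four tails, so the longest non-decreasing subsequence has length 4 (e.g. 3, 3, 18, 23).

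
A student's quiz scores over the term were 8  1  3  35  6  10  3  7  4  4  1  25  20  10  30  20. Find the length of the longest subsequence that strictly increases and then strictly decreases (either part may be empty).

inc[i] = longest strictly increasing subsequence ending at i; dec[i] = longest strictly decreasing subsequence starting at i:
i:      1  2  3  4  5  6  7  8  9 10 11 12 13 14 15 16
a[i]:   8  1  3 35  6 10  3  7  4  4  1 25 20 10 30 20
inc:    1  1  2  3  3  4  2  4  3  3  1  5  5  5  6  6
dec:    4  1  2  5  3  4  2  3  2  2  1  3  2  1  2  1
Best peak at i=4 (value 35): inc=3, dec=5, length 3+5−1 = 7.

7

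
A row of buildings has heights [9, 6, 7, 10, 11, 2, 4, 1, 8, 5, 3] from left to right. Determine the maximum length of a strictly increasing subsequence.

4

Track the smallest tail for each achievable length (strict):
9 → extends → [9]
6 → replaces 9 → [6]
7 → extends → [6, 7]
10 → extends → [6, 7, 10]
11 → extends → [6, 7, 10, 11]
2 → replaces 6 → [2, 7, 10, 11]
4 → replaces 7 → [2, 4, 10, 11]
1 → replaces 2 → [1, 4, 10, 11]
8 → replaces 10 → [1, 4, 8, 11]
5 → replaces 8 → [1, 4, 5, 11]
3 → replaces 4 → [1, 3, 5, 11]
Four tails, so the longest strictly increasing subsequence has length 4 (e.g. 6, 7, 10, 11).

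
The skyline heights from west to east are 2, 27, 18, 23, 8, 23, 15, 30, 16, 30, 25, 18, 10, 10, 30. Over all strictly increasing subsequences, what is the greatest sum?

98

Let S[i] be the best sum of a strictly increasing subsequence ending at i:
i:      1  2  3  4  5  6  7  8  9 10 11 12 13 14 15
a[i]:   2 27 18 23  8 23 15 30 16 30 25 18 10 10 30
S:      2 29 20 43 10 43 25 73 41 73 68 59 20 20 98
Maximum is 98 (e.g. 2 + 18 + 23 + 25 + 30).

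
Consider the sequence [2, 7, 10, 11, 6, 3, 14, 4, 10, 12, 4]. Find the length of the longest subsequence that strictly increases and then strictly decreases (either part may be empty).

inc[i] = longest strictly increasing subsequence ending at i; dec[i] = longest strictly decreasing subsequence starting at i:
i:      1  2  3  4  5  6  7  8  9 10 11
a[i]:   2  7 10 11  6  3 14  4 10 12  4
inc:    1  2  3  4  2  2  5  3  4  5  3
dec:    1  3  3  3  2  1  3  1  2  2  1
Best peak at i=7 (value 14): inc=5, dec=3, length 5+3−1 = 7.

7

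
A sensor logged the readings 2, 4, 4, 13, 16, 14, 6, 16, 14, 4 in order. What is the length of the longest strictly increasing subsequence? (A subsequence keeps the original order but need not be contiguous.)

5

Let dp[i] be the length of the longest such subsequence ending at index i:
i:      1  2  3  4  5  6  7  8  9 10
a[i]:   2  4  4 13 16 14  6 16 14  4
dp:     1  2  2  3  4  4  3  5  4  2
Maximum dp value is 5.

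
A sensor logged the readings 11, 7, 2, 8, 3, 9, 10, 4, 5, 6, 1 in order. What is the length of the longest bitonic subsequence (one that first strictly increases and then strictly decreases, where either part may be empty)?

6

inc[i] = longest strictly increasing subsequence ending at i; dec[i] = longest strictly decreasing subsequence starting at i:
i:      1  2  3  4  5  6  7  8  9 10 11
a[i]:  11  7  2  8  3  9 10  4  5  6  1
inc:    1  1  1  2  2  3  4  3  4  5  1
dec:    4  3  2  3  2  3  3  2  2  2  1
Best peak at i=7 (value 10): inc=4, dec=3, length 4+3−1 = 6.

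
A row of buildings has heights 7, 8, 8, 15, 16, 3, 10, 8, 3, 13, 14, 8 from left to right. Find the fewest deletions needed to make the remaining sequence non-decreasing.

6

Fewest deletions = n − (longest non-decreasing subsequence).
i:      1  2  3  4  5  6  7  8  9 10 11 12
a[i]:   7  8  8 15 16  3 10  8  3 13 14  8
dp:     1  2  3  4  5  1  4  4  2  5  6  5
max dp = 6, so deletions = 12 − 6 = 6.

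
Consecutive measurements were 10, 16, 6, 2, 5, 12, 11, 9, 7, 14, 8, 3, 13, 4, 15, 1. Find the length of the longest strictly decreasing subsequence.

7

Negate each value so 'decreasing' becomes 'increasing', then run patience tails on the negated sequence:
-10 → extends → [-10]
-16 → replaces -10 → [-16]
-6 → extends → [-16, -6]
-2 → extends → [-16, -6, -2]
-5 → replaces -2 → [-16, -6, -5]
-12 → replaces -6 → [-16, -12, -5]
-11 → replaces -5 → [-16, -12, -11]
-9 → extends → [-16, -12, -11, -9]
-7 → extends → [-16, -12, -11, -9, -7]
-14 → replaces -12 → [-16, -14, -11, -9, -7]
-8 → replaces -7 → [-16, -14, -11, -9, -8]
-3 → extends → [-16, -14, -11, -9, -8, -3]
-13 → replaces -11 → [-16, -14, -13, -9, -8, -3]
-4 → replaces -3 → [-16, -14, -13, -9, -8, -4]
-15 → replaces -14 → [-16, -15, -13, -9, -8, -4]
-1 → extends → [-16, -15, -13, -9, -8, -4, -1]
Seven tails, so the longest strictly decreasing subsequence of the original has length 7.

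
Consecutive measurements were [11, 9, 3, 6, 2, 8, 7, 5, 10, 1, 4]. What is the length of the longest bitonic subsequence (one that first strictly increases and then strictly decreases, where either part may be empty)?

6

inc[i] = longest strictly increasing subsequence ending at i; dec[i] = longest strictly decreasing subsequence starting at i:
i:      1  2  3  4  5  6  7  8  9 10 11
a[i]:  11  9  3  6  2  8  7  5 10  1  4
inc:    1  1  1  2  1  3  3  2  4  1  2
dec:    6  5  3  3  2  4  3  2  2  1  1
Best peak at i=1 (value 11): inc=1, dec=6, length 1+6−1 = 6.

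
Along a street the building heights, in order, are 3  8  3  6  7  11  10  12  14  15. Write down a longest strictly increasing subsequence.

Patience tails give the LIS length; then backtrack through the dp parents:
3 → extends → [3]
8 → extends → [3, 8]
3 → already a tail → [3, 8]
6 → replaces 8 → [3, 6]
7 → extends → [3, 6, 7]
11 → extends → [3, 6, 7, 11]
10 → replaces 11 → [3, 6, 7, 10]
12 → extends → [3, 6, 7, 10, 12]
14 → extends → [3, 6, 7, 10, 12, 14]
15 → extends → [3, 6, 7, 10, 12, 14, 15]
Length 7; one witness is 3, 6, 7, 11, 12, 14, 15.

3, 6, 7, 11, 12, 14, 15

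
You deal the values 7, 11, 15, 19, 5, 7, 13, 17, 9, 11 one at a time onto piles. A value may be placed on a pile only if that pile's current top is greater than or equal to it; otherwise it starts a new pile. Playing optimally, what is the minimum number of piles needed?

Place each on the leftmost legal pile:
7 → new pile 1 (tops now [7])
11 → new pile 2 (tops now [7, 11])
15 → new pile 3 (tops now [7, 11, 15])
19 → new pile 4 (tops now [7, 11, 15, 19])
5 → pile 1 (tops now [5, 11, 15, 19])
7 → pile 2 (tops now [5, 7, 15, 19])
13 → pile 3 (tops now [5, 7, 13, 19])
17 → pile 4 (tops now [5, 7, 13, 17])
9 → pile 3 (tops now [5, 7, 9, 17])
11 → pile 4 (tops now [5, 7, 9, 11])
Four piles.

4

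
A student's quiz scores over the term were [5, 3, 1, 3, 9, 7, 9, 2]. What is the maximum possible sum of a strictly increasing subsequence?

21

Let S[i] be the best sum of a strictly increasing subsequence ending at i:
i:      1  2  3  4  5  6  7  8
a[i]:   5  3  1  3  9  7  9  2
S:      5  3  1  4 14 12 21  3
Maximum is 21 (e.g. 5 + 7 + 9).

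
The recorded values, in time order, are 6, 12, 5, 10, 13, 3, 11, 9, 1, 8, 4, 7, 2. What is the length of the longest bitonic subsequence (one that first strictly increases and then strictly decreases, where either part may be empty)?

8

inc[i] = longest strictly increasing subsequence ending at i; dec[i] = longest strictly decreasing subsequence starting at i:
i:      1  2  3  4  5  6  7  8  9 10 11 12 13
a[i]:   6 12  5 10 13  3 11  9  1  8  4  7  2
inc:    1  2  1  2  3  1  3  2  1  2  2  3  2
dec:    4  6  3  5  6  2  5  4  1  3  2  2  1
Best peak at i=5 (value 13): inc=3, dec=6, length 3+6−1 = 8.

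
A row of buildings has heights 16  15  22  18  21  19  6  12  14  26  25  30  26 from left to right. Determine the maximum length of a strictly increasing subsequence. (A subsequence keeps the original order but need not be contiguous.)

5

Track the smallest tail for each achievable length (strict):
16 → extends → [16]
15 → replaces 16 → [15]
22 → extends → [15, 22]
18 → replaces 22 → [15, 18]
21 → extends → [15, 18, 21]
19 → replaces 21 → [15, 18, 19]
6 → replaces 15 → [6, 18, 19]
12 → replaces 18 → [6, 12, 19]
14 → replaces 19 → [6, 12, 14]
26 → extends → [6, 12, 14, 26]
25 → replaces 26 → [6, 12, 14, 25]
30 → extends → [6, 12, 14, 25, 30]
26 → replaces 30 → [6, 12, 14, 25, 26]
Five tails, so the longest strictly increasing subsequence has length 5 (e.g. 16, 18, 21, 26, 30).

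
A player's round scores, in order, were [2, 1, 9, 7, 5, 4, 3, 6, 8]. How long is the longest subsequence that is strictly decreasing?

Let dp[i] be the longest strictly decreasing subsequence ending at i:
i:     1 2 3 4 5 6 7 8 9
a[i]:  2 1 9 7 5 4 3 6 8
dp:    1 2 1 2 3 4 5 3 2
Maximum is 5.

5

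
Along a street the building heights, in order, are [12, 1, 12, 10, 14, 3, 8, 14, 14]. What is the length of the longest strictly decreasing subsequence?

3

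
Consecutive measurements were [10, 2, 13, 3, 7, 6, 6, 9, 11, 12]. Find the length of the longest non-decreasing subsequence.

7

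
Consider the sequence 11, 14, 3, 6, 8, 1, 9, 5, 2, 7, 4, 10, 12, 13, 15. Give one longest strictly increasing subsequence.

3, 6, 8, 9, 10, 12, 13, 15

Patience tails give the LIS length; then backtrack through the dp parents:
11 → extends → [11]
14 → extends → [11, 14]
3 → replaces 11 → [3, 14]
6 → replaces 14 → [3, 6]
8 → extends → [3, 6, 8]
1 → replaces 3 → [1, 6, 8]
9 → extends → [1, 6, 8, 9]
5 → replaces 6 → [1, 5, 8, 9]
2 → replaces 5 → [1, 2, 8, 9]
7 → replaces 8 → [1, 2, 7, 9]
4 → replaces 7 → [1, 2, 4, 9]
10 → extends → [1, 2, 4, 9, 10]
12 → extends → [1, 2, 4, 9, 10, 12]
13 → extends → [1, 2, 4, 9, 10, 12, 13]
15 → extends → [1, 2, 4, 9, 10, 12, 13, 15]
Length 8; one witness is 3, 6, 8, 9, 10, 12, 13, 15.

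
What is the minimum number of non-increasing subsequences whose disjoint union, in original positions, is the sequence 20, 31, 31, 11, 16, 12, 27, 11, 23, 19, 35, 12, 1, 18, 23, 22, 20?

4

The minimum number of non-increasing subsequences covering a sequence equals the length of its longest strictly increasing subsequence.
LIS length is 4 (e.g. 11, 16, 27, 35), so 4 piles are needed.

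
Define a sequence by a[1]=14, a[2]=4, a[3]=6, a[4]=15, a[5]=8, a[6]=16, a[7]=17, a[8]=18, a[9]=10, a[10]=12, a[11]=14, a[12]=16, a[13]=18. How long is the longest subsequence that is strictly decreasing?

Negate each value so 'decreasing' becomes 'increasing', then run patience tails on the negated sequence:
-14 → extends → [-14]
-4 → extends → [-14, -4]
-6 → replaces -4 → [-14, -6]
-15 → replaces -14 → [-15, -6]
-8 → replaces -6 → [-15, -8]
-16 → replaces -15 → [-16, -8]
-17 → replaces -16 → [-17, -8]
-18 → replaces -17 → [-18, -8]
-10 → replaces -8 → [-18, -10]
-12 → replaces -10 → [-18, -12]
-14 → replaces -12 → [-18, -14]
-16 → replaces -14 → [-18, -16]
-18 → already a tail → [-18, -16]
Two tails, so the longest strictly decreasing subsequence of the original has length 2.

2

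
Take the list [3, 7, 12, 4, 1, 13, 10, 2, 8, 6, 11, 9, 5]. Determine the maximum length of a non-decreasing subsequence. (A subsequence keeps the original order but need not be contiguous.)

4

Track the smallest tail for each achievable length (allowing ties):
3 → extends → [3]
7 → extends → [3, 7]
12 → extends → [3, 7, 12]
4 → replaces 7 → [3, 4, 12]
1 → replaces 3 → [1, 4, 12]
13 → extends → [1, 4, 12, 13]
10 → replaces 12 → [1, 4, 10, 13]
2 → replaces 4 → [1, 2, 10, 13]
8 → replaces 10 → [1, 2, 8, 13]
6 → replaces 8 → [1, 2, 6, 13]
11 → replaces 13 → [1, 2, 6, 11]
9 → replaces 11 → [1, 2, 6, 9]
5 → replaces 6 → [1, 2, 5, 9]
Four tails, so the longest non-decreasing subsequence has length 4 (e.g. 3, 7, 12, 13).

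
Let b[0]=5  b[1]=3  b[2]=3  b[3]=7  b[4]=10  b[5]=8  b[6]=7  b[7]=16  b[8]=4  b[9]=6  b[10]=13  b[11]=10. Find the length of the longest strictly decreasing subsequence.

Negate each value so 'decreasing' becomes 'increasing', then run patience tails on the negated sequence:
-5 → extends → [-5]
-3 → extends → [-5, -3]
-3 → already a tail → [-5, -3]
-7 → replaces -5 → [-7, -3]
-10 → replaces -7 → [-10, -3]
-8 → replaces -3 → [-10, -8]
-7 → extends → [-10, -8, -7]
-16 → replaces -10 → [-16, -8, -7]
-4 → extends → [-16, -8, -7, -4]
-6 → replaces -4 → [-16, -8, -7, -6]
-13 → replaces -8 → [-16, -13, -7, -6]
-10 → replaces -7 → [-16, -13, -10, -6]
Four tails, so the longest strictly decreasing subsequence of the original has length 4.

4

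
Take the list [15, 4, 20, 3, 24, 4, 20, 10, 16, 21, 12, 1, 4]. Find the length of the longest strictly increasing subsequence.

5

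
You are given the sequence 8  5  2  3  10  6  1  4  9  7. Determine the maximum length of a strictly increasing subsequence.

4

Let dp[i] be the length of the longest such subsequence ending at index i:
i:      1  2  3  4  5  6  7  8  9 10
a[i]:   8  5  2  3 10  6  1  4  9  7
dp:     1  1  1  2  3  3  1  3  4  4
Maximum dp value is 4.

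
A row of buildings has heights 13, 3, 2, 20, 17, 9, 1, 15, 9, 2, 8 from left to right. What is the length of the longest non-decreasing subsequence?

Track the smallest tail for each achievable length (allowing ties):
13 → extends → [13]
3 → replaces 13 → [3]
2 → replaces 3 → [2]
20 → extends → [2, 20]
17 → replaces 20 → [2, 17]
9 → replaces 17 → [2, 9]
1 → replaces 2 → [1, 9]
15 → extends → [1, 9, 15]
9 → replaces 15 → [1, 9, 9]
2 → replaces 9 → [1, 2, 9]
8 → replaces 9 → [1, 2, 8]
Three tails, so the longest non-decreasing subsequence has length 3 (e.g. 3, 9, 15).

3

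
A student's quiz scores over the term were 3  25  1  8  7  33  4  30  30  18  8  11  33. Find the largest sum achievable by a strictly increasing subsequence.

Let S[i] be the best sum of a strictly increasing subsequence ending at i:
i:      1  2  3  4  5  6  7  8  9 10 11 12 13
a[i]:   3 25  1  8  7 33  4 30 30 18  8 11 33
S:      3 28  1 11 10 61  7 58 58 29 18 29 91
Maximum is 91 (e.g. 3 + 25 + 30 + 33).

91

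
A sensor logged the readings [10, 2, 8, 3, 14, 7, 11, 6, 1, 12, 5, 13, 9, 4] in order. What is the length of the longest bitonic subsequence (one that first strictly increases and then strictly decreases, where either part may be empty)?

inc[i] = longest strictly increasing subsequence ending at i; dec[i] = longest strictly decreasing subsequence starting at i:
i:      1  2  3  4  5  6  7  8  9 10 11 12 13 14
a[i]:  10  2  8  3 14  7 11  6  1 12  5 13  9  4
inc:    1  1  2  2  3  3  4  3  1  5  3  6  4  3
dec:    6  2  5  2  5  4  4  3  1  3  2  3  2  1
Best peak at i=12 (value 13): inc=6, dec=3, length 6+3−1 = 8.

8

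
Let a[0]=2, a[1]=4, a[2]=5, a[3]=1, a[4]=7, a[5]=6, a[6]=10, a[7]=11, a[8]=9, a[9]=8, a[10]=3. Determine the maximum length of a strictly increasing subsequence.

Track the smallest tail for each achievable length (strict):
2 → extends → [2]
4 → extends → [2, 4]
5 → extends → [2, 4, 5]
1 → replaces 2 → [1, 4, 5]
7 → extends → [1, 4, 5, 7]
6 → replaces 7 → [1, 4, 5, 6]
10 → extends → [1, 4, 5, 6, 10]
11 → extends → [1, 4, 5, 6, 10, 11]
9 → replaces 10 → [1, 4, 5, 6, 9, 11]
8 → replaces 9 → [1, 4, 5, 6, 8, 11]
3 → replaces 4 → [1, 3, 5, 6, 8, 11]
Six tails, so the longest strictly increasing subsequence has length 6 (e.g. 2, 4, 5, 7, 10, 11).

6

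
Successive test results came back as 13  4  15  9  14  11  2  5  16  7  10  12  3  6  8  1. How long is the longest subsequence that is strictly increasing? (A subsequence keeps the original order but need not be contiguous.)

Track the smallest tail for each achievable length (strict):
13 → extends → [13]
4 → replaces 13 → [4]
15 → extends → [4, 15]
9 → replaces 15 → [4, 9]
14 → extends → [4, 9, 14]
11 → replaces 14 → [4, 9, 11]
2 → replaces 4 → [2, 9, 11]
5 → replaces 9 → [2, 5, 11]
16 → extends → [2, 5, 11, 16]
7 → replaces 11 → [2, 5, 7, 16]
10 → replaces 16 → [2, 5, 7, 10]
12 → extends → [2, 5, 7, 10, 12]
3 → replaces 5 → [2, 3, 7, 10, 12]
6 → replaces 7 → [2, 3, 6, 10, 12]
8 → replaces 10 → [2, 3, 6, 8, 12]
1 → replaces 2 → [1, 3, 6, 8, 12]
Five tails, so the longest strictly increasing subsequence has length 5 (e.g. 4, 5, 7, 10, 12).

5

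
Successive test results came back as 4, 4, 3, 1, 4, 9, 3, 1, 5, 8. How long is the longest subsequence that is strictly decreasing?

3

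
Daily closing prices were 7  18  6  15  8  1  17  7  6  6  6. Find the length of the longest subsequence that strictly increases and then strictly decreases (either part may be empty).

inc[i] = longest strictly increasing subsequence ending at i; dec[i] = longest strictly decreasing subsequence starting at i:
i:      1  2  3  4  5  6  7  8  9 10 11
a[i]:   7 18  6 15  8  1 17  7  6  6  6
inc:    1  2  1  2  2  1  3  2  2  2  2
dec:    3  5  2  4  3  1  3  2  1  1  1
Best peak at i=2 (value 18): inc=2, dec=5, length 2+5−1 = 6.

6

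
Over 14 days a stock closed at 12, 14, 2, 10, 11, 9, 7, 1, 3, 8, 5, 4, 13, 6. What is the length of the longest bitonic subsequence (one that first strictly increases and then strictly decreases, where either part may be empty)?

inc[i] = longest strictly increasing subsequence ending at i; dec[i] = longest strictly decreasing subsequence starting at i:
i:      1  2  3  4  5  6  7  8  9 10 11 12 13 14
a[i]:  12 14  2 10 11  9  7  1  3  8  5  4 13  6
inc:    1  2  1  2  3  2  2  1  2  3  3  3  4  4
dec:    6  6  2  5  5  4  3  1  1  3  2  1  2  1
Best peak at i=2 (value 14): inc=2, dec=6, length 2+6−1 = 7.

7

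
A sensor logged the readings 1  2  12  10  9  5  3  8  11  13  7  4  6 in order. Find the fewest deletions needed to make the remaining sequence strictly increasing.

7

Fewest deletions = n − (longest strictly increasing subsequence).
i:      1  2  3  4  5  6  7  8  9 10 11 12 13
a[i]:   1  2 12 10  9  5  3  8 11 13  7  4  6
dp:     1  2  3  3  3  3  3  4  5  6  4  4  5
max dp = 6, so deletions = 13 − 6 = 7.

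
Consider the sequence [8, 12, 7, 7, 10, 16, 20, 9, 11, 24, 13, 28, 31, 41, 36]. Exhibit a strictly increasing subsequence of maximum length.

8, 12, 16, 20, 24, 28, 31, 41

Patience tails give the LIS length; then backtrack through the dp parents:
8 → extends → [8]
12 → extends → [8, 12]
7 → replaces 8 → [7, 12]
7 → already a tail → [7, 12]
10 → replaces 12 → [7, 10]
16 → extends → [7, 10, 16]
20 → extends → [7, 10, 16, 20]
9 → replaces 10 → [7, 9, 16, 20]
11 → replaces 16 → [7, 9, 11, 20]
24 → extends → [7, 9, 11, 20, 24]
13 → replaces 20 → [7, 9, 11, 13, 24]
28 → extends → [7, 9, 11, 13, 24, 28]
31 → extends → [7, 9, 11, 13, 24, 28, 31]
41 → extends → [7, 9, 11, 13, 24, 28, 31, 41]
36 → replaces 41 → [7, 9, 11, 13, 24, 28, 31, 36]
Length 8; one witness is 8, 12, 16, 20, 24, 28, 31, 41.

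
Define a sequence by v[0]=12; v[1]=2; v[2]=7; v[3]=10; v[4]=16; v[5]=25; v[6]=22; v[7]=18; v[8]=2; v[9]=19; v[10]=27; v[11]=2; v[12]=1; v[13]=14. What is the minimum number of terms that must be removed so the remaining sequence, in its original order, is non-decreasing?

7

Fewest deletions = n − (longest non-decreasing subsequence).
Patience tails:
12 → extends → [12]
2 → replaces 12 → [2]
7 → extends → [2, 7]
10 → extends → [2, 7, 10]
16 → extends → [2, 7, 10, 16]
25 → extends → [2, 7, 10, 16, 25]
22 → replaces 25 → [2, 7, 10, 16, 22]
18 → replaces 22 → [2, 7, 10, 16, 18]
2 → replaces 7 → [2, 2, 10, 16, 18]
19 → extends → [2, 2, 10, 16, 18, 19]
27 → extends → [2, 2, 10, 16, 18, 19, 27]
2 → replaces 10 → [2, 2, 2, 16, 18, 19, 27]
1 → replaces 2 → [1, 2, 2, 16, 18, 19, 27]
14 → replaces 16 → [1, 2, 2, 14, 18, 19, 27]
Longest non-decreasing subsequence has length 7, so deletions = 14 − 7 = 7.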